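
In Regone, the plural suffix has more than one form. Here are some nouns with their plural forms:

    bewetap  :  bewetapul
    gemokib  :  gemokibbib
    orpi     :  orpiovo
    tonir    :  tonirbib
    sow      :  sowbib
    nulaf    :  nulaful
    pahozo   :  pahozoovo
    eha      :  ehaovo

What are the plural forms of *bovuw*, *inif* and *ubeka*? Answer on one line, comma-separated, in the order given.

bovuwbib, iniful, ubekaovo

The alternation tracks the final sound of the stem — -ul when the stem ends in a voiceless consonant (*bewetap*, *nulaf*); -bib when the stem ends in a voiced consonant (*gemokib*, *tonir*, *sow*); -ovo when the stem ends in a vowel (*orpi*, *pahozo*, *eha*).
*bovuw* — final sound /w/ (a voiced consonant) → -bib → *bovuwbib*.
The final sound of *inif* is /f/, which is a voiceless consonant, so the suffix is -ul, giving *iniful*.
Since the final sound of *ubeka* is /a/ (a vowel), it takes -ovo, giving *ubekaovo*.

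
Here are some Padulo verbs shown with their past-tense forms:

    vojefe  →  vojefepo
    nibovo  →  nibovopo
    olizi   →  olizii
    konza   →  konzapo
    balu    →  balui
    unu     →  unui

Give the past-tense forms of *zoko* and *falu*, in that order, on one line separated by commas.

The suffix is conditioned by the last vowel: -i when the last vowel of the stem is a high vowel (*olizi*, *balu*, *unu*); -po when the last vowel of the stem is a non-high vowel (*vojefe*, *nibovo*, *konza*).
*zoko* — last vowel /o/ (a non-high vowel) → -po → *zokopo*.
The last vowel of *falu* is /u/, which is a high vowel, so the suffix is -i, giving *falui*.

zokopo, falui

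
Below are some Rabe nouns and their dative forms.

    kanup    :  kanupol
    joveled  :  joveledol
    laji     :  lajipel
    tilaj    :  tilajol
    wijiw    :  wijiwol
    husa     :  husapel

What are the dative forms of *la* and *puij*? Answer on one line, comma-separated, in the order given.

lapel, puijol

The pattern is consonant vs. vowel: -ol when the stem ends in a consonant (*kanup*, *joveled*, *tilaj*, *wijiw*); -pel when the stem ends in a vowel (*laji*, *husa*).
*la* — final sound /a/ (a vowel) → -pel → *lapel*.
*puij*: final sound = /j/, a consonant → -ol → *puijol*.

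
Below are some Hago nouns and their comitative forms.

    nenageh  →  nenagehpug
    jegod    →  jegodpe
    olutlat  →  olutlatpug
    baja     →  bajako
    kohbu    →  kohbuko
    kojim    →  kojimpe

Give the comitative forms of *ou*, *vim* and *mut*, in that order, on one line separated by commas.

ouko, vimpe, mutpug

The suffix is conditioned by the final sound: -pug when the stem ends in a voiceless consonant (*nenageh*, *olutlat*); -pe when the stem ends in a voiced consonant (*jegod*, *kojim*); -ko when the stem ends in a vowel (*baja*, *kohbu*).
*ou* — final sound /u/ (a vowel) → -ko → *ouko*.
*vim* — final sound /m/ (a voiced consonant) → -pe → *vimpe*.
The final sound of *mut* is /t/, which is a voiceless consonant, so the suffix is -pug, giving *mutpug*.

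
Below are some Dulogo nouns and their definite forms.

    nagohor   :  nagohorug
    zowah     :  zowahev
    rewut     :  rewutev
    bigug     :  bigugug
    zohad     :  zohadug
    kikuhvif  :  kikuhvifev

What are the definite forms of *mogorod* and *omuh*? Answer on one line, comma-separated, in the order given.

The alternation tracks the final consonant of the stem — -ev when the stem ends in a voiceless consonant (*zowah*, *rewut*, *kikuhvif*); -ug when the stem ends in a voiced consonant (*nagohor*, *bigug*, *zohad*).
*mogorod* — final consonant /d/ (voiced) → -ug → *mogorodug*.
The final consonant of *omuh* is /h/, which is voiceless, so the suffix is -ev, giving *omuhev*.

mogorodug, omuhev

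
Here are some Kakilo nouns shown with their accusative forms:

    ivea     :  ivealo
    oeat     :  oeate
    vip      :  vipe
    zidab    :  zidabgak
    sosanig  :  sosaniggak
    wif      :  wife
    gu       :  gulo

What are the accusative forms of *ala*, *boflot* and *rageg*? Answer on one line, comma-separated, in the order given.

The pattern is voicing of the final sound: -e when the stem ends in a voiceless consonant (*oeat*, *vip*, *wif*); -gak when the stem ends in a voiced consonant (*zidab*, *sosanig*); -lo when the stem ends in a vowel (*ivea*, *gu*).
*ala*: final sound = /a/, a vowel → -lo → *alalo*.
*boflot*: final sound = /t/, a voiceless consonant → -e → *boflote*.
Since the final sound of *rageg* is /g/ (a voiced consonant), it takes -gak, giving *rageggak*.

alalo, boflote, rageggak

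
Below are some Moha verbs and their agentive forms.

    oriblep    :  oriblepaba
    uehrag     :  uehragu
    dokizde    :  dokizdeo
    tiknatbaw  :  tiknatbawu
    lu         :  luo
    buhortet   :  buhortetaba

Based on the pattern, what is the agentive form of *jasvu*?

Looking at the final sound of each stem: -aba when the stem ends in a voiceless consonant (*oriblep*, *buhortet*); -u when the stem ends in a voiced consonant (*uehrag*, *tiknatbaw*); -o when the stem ends in a vowel (*dokizde*, *lu*).
*jasvu* — final sound /u/ (a vowel) → -o → *jasvuo*.

jasvuo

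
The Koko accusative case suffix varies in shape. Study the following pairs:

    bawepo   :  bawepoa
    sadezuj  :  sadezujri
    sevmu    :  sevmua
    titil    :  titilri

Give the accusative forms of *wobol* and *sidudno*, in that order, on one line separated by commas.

The pattern is consonant vs. vowel: -ri when the stem ends in a consonant (*sadezuj*, *titil*); -a when the stem ends in a vowel (*bawepo*, *sevmu*).
Since the final sound of *wobol* is /l/ (a consonant), it takes -ri, giving *wobolri*.
Since the final sound of *sidudno* is /o/ (a vowel), it takes -a, giving *sidudnoa*.

wobolri, sidudnoa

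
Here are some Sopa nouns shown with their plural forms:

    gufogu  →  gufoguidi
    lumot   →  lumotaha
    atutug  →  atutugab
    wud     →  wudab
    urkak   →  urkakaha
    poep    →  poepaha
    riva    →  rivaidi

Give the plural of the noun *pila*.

The suffix is conditioned by the final sound: -aha when the stem ends in a voiceless consonant (*lumot*, *urkak*, *poep*); -ab when the stem ends in a voiced consonant (*atutug*, *wud*); -idi when the stem ends in a vowel (*gufogu*, *riva*).
Since the final sound of *pila* is /a/ (a vowel), it takes -idi, giving *pilaidi*.

pilaidi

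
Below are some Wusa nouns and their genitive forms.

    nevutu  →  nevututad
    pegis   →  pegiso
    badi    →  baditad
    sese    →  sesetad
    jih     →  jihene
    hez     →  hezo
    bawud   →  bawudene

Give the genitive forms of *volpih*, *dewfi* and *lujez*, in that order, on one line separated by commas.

The suffix is conditioned by the final sound: -o when the stem ends in a sibilant (*pegis*, *hez*); -ene when the stem ends in a non-sibilant consonant (*jih*, *bawud*); -tad when the stem ends in a vowel (*nevutu*, *badi*, *sese*).
The final sound of *volpih* is /h/, which is a non-sibilant consonant, so the suffix is -ene, giving *volpihene*.
Since the final sound of *dewfi* is /i/ (a vowel), it takes -tad, giving *dewfitad*.
*lujez* — final sound /z/ (a sibilant) → -o → *lujezo*.

volpihene, dewfitad, lujezo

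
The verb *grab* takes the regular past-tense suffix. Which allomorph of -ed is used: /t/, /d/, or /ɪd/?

/d/

The stem *grab* ends in a voiced sound other than /d/.
The -ed suffix is realized as /ɪd/ after /t, d/; as /t/ after other voiceless consonants; and as /d/ after other voiced sounds.
So -ed on *grab* is pronounced /d/.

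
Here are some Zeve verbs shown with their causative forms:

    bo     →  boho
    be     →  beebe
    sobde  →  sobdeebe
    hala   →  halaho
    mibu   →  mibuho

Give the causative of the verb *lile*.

lileebe

The pattern is front/back vowel harmony: -ebe when the last vowel of the stem is a front vowel (*be*, *sobde*); -ho when the last vowel of the stem is a back vowel (*bo*, *hala*, *mibu*).
*lile*: last vowel = /e/, a front vowel → -ebe → *lileebe*.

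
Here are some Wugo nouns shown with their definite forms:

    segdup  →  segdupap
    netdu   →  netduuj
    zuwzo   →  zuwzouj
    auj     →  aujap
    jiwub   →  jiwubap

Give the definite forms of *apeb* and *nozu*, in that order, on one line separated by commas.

The alternation tracks the final sound of the stem — -ap when the stem ends in a consonant (*segdup*, *auj*, *jiwub*); -uj when the stem ends in a vowel (*netdu*, *zuwzo*).
Since the final sound of *apeb* is /b/ (a consonant), it takes -ap, giving *apebap*.
Since the final sound of *nozu* is /u/ (a vowel), it takes -uj, giving *nozuuj*.

apebap, nozuuj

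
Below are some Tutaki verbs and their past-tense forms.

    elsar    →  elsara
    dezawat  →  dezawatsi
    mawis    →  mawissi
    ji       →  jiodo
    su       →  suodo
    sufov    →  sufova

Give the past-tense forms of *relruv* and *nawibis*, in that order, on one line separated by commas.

The suffix is conditioned by the final sound: -si when the stem ends in a voiceless consonant (*dezawat*, *mawis*); -a when the stem ends in a voiced consonant (*elsar*, *sufov*); -odo when the stem ends in a vowel (*ji*, *su*).
Since the final sound of *relruv* is /v/ (a voiced consonant), it takes -a, giving *relruva*.
The final sound of *nawibis* is /s/, which is a voiceless consonant, so the suffix is -si, giving *nawibissi*.

relruva, nawibissi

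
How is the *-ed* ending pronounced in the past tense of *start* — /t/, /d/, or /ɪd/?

The stem *start* ends in /t/ or /d/.
The -ed suffix is realized as /ɪd/ after /t, d/; as /t/ after other voiceless consonants; and as /d/ after other voiced sounds.
So -ed on *start* is pronounced /ɪd/.

/ɪd/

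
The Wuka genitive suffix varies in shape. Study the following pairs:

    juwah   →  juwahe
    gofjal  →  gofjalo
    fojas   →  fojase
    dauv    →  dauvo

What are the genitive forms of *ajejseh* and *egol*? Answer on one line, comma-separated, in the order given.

The suffix is conditioned by the final consonant: -e when the stem ends in a voiceless consonant (*juwah*, *fojas*); -o when the stem ends in a voiced consonant (*gofjal*, *dauv*).
*ajejseh*: final consonant = /h/, voiceless → -e → *ajejsehe*.
The final consonant of *egol* is /l/, which is voiced, so the suffix is -o, giving *egolo*.

ajejsehe, egolo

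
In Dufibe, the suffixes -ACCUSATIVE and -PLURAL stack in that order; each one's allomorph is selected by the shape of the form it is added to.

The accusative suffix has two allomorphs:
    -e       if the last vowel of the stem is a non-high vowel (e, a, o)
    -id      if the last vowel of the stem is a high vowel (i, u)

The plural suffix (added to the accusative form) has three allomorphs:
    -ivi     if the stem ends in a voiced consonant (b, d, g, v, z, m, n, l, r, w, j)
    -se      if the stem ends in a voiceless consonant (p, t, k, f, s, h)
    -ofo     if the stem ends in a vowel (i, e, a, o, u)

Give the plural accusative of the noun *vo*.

voeofo

The last vowel of *vo* is /o/, which is a non-high vowel, so the accusative suffix is -e, giving *voe*.
Since the final sound of the accusative form *voe* is /e/ (a vowel), it takes -ofo, giving *voeofo*.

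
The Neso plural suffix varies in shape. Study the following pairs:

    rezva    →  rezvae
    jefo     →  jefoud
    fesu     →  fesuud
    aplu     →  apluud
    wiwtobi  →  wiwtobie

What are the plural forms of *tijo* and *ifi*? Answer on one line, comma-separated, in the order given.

tijoud, ifie

Looking at the last vowel of each stem: -ud when the last vowel of the stem is a rounded vowel (*jefo*, *fesu*, *aplu*); -e when the last vowel of the stem is an unrounded vowel (*rezva*, *wiwtobi*).
The last vowel of *tijo* is /o/, which is a rounded vowel, so the suffix is -ud, giving *tijoud*.
*ifi*: last vowel = /i/, an unrounded vowel → -e → *ifie*.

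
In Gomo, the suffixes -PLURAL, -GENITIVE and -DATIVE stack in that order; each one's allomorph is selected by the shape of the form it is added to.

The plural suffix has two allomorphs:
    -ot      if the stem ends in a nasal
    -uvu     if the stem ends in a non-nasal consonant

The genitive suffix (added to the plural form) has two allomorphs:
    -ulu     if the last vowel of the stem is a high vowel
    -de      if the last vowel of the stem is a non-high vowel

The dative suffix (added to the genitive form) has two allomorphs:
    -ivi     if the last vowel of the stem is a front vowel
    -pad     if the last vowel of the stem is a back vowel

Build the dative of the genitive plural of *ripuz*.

ripuzuvuulupad

*ripuz*: final consonant = /z/, non-nasal → -uvu → *ripuzuvu*.
The plural form *ripuzuvu*: last vowel = /u/, a high vowel → -ulu → *ripuzuvuulu*.
Since the last vowel of the genitive form *ripuzuvuulu* is /u/ (a back vowel), it takes -pad, giving *ripuzuvuulupad*.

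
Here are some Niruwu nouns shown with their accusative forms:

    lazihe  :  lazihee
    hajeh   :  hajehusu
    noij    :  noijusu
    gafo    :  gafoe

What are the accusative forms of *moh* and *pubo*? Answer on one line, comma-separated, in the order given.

mohusu, puboe

The pattern is consonant vs. vowel: -usu when the stem ends in a consonant (*hajeh*, *noij*); -e when the stem ends in a vowel (*lazihe*, *gafo*).
The final sound of *moh* is /h/, which is a consonant, so the suffix is -usu, giving *mohusu*.
*pubo* — final sound /o/ (a vowel) → -e → *puboe*.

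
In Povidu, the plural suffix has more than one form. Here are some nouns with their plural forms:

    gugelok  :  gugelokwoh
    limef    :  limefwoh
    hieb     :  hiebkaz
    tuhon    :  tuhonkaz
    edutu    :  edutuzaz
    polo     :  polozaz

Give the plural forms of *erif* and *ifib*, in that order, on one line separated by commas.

The suffix is conditioned by the final sound: -woh when the stem ends in a voiceless consonant (*gugelok*, *limef*); -kaz when the stem ends in a voiced consonant (*hieb*, *tuhon*); -zaz when the stem ends in a vowel (*edutu*, *polo*).
The final sound of *erif* is /f/, which is a voiceless consonant, so the suffix is -woh, giving *erifwoh*.
*ifib* — final sound /b/ (a voiced consonant) → -kaz → *ifibkaz*.

erifwoh, ifibkaz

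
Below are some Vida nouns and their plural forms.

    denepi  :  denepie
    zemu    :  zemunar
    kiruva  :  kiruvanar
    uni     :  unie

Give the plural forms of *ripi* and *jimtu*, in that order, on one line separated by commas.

ripie, jimtunar

Looking at the last vowel of each stem: -e when the last vowel of the stem is a front vowel (*denepi*, *uni*); -nar when the last vowel of the stem is a back vowel (*zemu*, *kiruva*).
The last vowel of *ripi* is /i/, which is a front vowel, so the suffix is -e, giving *ripie*.
The last vowel of *jimtu* is /u/, which is a back vowel, so the suffix is -nar, giving *jimtunar*.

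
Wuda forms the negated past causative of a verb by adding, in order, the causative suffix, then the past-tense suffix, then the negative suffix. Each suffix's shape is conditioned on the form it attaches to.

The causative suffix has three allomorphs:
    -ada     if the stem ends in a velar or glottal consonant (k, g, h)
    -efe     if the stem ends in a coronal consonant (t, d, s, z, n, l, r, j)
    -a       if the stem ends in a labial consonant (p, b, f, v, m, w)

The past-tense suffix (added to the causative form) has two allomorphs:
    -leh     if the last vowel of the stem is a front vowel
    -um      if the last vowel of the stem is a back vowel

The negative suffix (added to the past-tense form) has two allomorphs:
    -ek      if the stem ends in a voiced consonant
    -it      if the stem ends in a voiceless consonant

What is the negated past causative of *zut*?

The final consonant of *zut* is /t/, which is coronal, so the causative suffix is -efe, giving *zutefe*.
The last vowel of the causative form *zutefe* is /e/, which is a front vowel, so the past-tense suffix is -leh, giving *zutefeleh*.
Since the final consonant of the past-tense form *zutefeleh* is /h/ (voiceless), it takes -it, giving *zutefelehit*.

zutefelehit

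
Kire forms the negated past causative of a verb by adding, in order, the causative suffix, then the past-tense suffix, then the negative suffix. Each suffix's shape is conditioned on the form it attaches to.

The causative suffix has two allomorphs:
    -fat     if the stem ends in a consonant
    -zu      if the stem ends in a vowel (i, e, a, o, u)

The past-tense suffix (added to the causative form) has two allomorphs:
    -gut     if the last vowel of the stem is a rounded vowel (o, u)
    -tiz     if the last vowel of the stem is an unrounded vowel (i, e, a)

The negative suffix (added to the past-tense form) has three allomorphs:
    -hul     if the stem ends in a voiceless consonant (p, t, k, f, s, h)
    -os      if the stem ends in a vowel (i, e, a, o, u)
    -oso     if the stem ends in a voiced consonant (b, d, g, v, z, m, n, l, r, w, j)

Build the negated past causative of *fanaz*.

fanazfattizoso

Since the final sound of *fanaz* is /z/ (a consonant), it takes -fat, giving *fanazfat*.
The causative form *fanazfat* — last vowel /a/ (an unrounded vowel) → -tiz → *fanazfattiz*.
The final sound of the past-tense form *fanazfattiz* is /z/, which is a voiced consonant, so the negative suffix is -oso, giving *fanazfattizoso*.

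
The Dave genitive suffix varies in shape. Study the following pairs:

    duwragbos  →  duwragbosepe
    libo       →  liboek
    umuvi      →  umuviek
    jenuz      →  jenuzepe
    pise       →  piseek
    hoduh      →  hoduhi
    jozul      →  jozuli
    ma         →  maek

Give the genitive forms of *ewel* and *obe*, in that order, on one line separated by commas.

The suffix is conditioned by the final sound: -epe when the stem ends in a sibilant (*duwragbos*, *jenuz*); -i when the stem ends in a non-sibilant consonant (*hoduh*, *jozul*); -ek when the stem ends in a vowel (*libo*, *umuvi*, *pise*, *ma*).
*ewel* — final sound /l/ (a non-sibilant consonant) → -i → *eweli*.
*obe* — final sound /e/ (a vowel) → -ek → *obeek*.

eweli, obeek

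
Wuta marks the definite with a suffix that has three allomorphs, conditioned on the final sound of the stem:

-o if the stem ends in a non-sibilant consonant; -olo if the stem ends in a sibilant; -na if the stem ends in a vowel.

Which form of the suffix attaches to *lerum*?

-o

*lerum*: final sound = /m/, a non-sibilant consonant → -o.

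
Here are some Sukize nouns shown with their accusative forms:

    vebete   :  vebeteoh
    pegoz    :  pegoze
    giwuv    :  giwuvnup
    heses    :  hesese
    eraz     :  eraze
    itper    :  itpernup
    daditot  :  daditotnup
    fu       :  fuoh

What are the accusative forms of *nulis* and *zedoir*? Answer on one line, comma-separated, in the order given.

The alternation tracks the final sound of the stem — -e when the stem ends in a sibilant (*pegoz*, *heses*, *eraz*); -nup when the stem ends in a non-sibilant consonant (*giwuv*, *itper*, *daditot*); -oh when the stem ends in a vowel (*vebete*, *fu*).
*nulis* — final sound /s/ (a sibilant) → -e → *nulise*.
The final sound of *zedoir* is /r/, which is a non-sibilant consonant, so the suffix is -nup, giving *zedoirnup*.

nulise, zedoirnup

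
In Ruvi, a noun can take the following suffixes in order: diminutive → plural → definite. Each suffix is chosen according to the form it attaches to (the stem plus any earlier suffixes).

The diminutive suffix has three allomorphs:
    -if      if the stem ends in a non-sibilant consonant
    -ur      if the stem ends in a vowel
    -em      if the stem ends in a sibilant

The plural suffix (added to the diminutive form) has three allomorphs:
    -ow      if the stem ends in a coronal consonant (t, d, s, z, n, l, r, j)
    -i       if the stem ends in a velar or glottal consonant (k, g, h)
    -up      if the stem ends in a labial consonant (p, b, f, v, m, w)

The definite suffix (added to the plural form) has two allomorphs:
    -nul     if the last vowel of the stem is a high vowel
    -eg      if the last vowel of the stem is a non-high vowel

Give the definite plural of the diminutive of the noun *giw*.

giwifupnul

*giw* — final sound /w/ (a non-sibilant consonant) → -if → *giwif*.
The diminutive form *giwif*: final consonant = /f/, labial → -up → *giwifup*.
The plural form *giwifup* — last vowel /u/ (a high vowel) → -nul → *giwifupnul*.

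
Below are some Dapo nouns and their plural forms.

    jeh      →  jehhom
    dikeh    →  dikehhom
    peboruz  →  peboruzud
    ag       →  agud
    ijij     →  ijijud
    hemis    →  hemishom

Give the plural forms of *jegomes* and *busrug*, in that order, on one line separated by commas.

The suffix is conditioned by the final consonant: -hom when the stem ends in a voiceless consonant (*jeh*, *dikeh*, *hemis*); -ud when the stem ends in a voiced consonant (*peboruz*, *ag*, *ijij*).
*jegomes* — final consonant /s/ (voiceless) → -hom → *jegomeshom*.
Since the final consonant of *busrug* is /g/ (voiced), it takes -ud, giving *busrugud*.

jegomeshom, busrugud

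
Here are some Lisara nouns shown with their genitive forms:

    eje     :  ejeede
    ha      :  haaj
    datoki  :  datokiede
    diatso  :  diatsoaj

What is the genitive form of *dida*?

didaaj

The pattern is front/back vowel harmony: -ede when the last vowel of the stem is a front vowel (*eje*, *datoki*); -aj when the last vowel of the stem is a back vowel (*ha*, *diatso*).
Since the last vowel of *dida* is /a/ (a back vowel), it takes -aj, giving *didaaj*.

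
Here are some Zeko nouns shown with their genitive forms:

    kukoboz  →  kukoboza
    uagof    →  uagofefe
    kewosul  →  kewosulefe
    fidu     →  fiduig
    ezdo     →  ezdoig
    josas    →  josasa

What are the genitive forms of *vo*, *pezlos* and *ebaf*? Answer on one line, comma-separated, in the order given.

voig, pezlosa, ebafefe

Looking at the final sound of each stem: -a when the stem ends in a sibilant (*kukoboz*, *josas*); -efe when the stem ends in a non-sibilant consonant (*uagof*, *kewosul*); -ig when the stem ends in a vowel (*fidu*, *ezdo*).
*vo* — final sound /o/ (a vowel) → -ig → *voig*.
The final sound of *pezlos* is /s/, which is a sibilant, so the suffix is -a, giving *pezlosa*.
*ebaf*: final sound = /f/, a non-sibilant consonant → -efe → *ebafefe*.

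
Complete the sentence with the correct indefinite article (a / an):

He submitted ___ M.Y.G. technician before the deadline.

an

The indefinite article is chosen by the initial *sound* of the following word, not its spelling.
The initialism *M.Y.G.* is read letter by letter; the first letter, M, is pronounced /ɛm/, which begins with a vowel sound.
So the article is *an*: He submitted an M.Y.G. technician before the deadline.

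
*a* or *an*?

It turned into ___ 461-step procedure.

The indefinite article is chosen by the initial *sound* of the following word, not its spelling.
The number *461* is spoken "four hundred …", beginning with /fɔr/ — a consonant sound.
So the article is *a*: It turned into a 461-step procedure.

a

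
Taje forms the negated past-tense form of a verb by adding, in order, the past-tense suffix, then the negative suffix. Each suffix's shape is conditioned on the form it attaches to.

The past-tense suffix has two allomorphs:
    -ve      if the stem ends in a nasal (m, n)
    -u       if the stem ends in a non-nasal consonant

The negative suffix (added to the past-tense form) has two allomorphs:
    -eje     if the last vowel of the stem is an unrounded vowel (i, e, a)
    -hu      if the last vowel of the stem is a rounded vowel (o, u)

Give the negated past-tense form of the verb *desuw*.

*desuw* — final consonant /w/ (non-nasal) → -u → *desuwu*.
Since the last vowel of the past-tense form *desuwu* is /u/ (a rounded vowel), it takes -hu, giving *desuwuhu*.

desuwuhu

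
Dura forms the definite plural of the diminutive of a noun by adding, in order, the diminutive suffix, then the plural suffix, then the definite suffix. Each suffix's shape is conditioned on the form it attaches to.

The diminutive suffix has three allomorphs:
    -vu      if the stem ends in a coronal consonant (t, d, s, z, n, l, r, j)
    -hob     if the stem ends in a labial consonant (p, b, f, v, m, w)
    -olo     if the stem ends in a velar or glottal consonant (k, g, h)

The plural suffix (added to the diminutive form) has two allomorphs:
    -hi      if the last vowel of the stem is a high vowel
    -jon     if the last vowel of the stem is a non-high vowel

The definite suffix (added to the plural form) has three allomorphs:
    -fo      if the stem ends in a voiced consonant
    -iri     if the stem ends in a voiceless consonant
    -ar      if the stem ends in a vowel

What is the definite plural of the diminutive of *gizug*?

The final consonant of *gizug* is /g/, which is velar/glottal, so the diminutive suffix is -olo, giving *gizugolo*.
The diminutive form *gizugolo*: last vowel = /o/, a non-high vowel → -jon → *gizugolojon*.
The plural form *gizugolojon*: final sound = /n/, a voiced consonant → -fo → *gizugolojonfo*.

gizugolojonfo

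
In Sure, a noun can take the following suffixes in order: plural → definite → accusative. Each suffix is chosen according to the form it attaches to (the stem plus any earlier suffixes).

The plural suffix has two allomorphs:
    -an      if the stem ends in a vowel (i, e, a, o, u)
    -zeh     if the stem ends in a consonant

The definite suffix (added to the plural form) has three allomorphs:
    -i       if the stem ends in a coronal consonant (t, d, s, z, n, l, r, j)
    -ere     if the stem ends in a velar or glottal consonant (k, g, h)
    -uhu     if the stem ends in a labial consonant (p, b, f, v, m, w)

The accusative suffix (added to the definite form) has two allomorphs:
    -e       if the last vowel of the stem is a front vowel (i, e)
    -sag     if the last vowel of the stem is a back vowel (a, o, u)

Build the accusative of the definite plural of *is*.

*is*: final sound = /s/, a consonant → -zeh → *iszeh*.
The final consonant of the plural form *iszeh* is /h/, which is velar/glottal, so the definite suffix is -ere, giving *iszehere*.
The definite form *iszehere*: last vowel = /e/, a front vowel → -e → *iszeheree*.

iszeheree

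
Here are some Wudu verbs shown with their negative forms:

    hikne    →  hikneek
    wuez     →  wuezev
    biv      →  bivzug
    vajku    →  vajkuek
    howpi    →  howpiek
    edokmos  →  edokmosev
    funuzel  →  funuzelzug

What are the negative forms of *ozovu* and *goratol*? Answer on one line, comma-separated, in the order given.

The suffix is conditioned by the final sound: -ev when the stem ends in a sibilant (*wuez*, *edokmos*); -zug when the stem ends in a non-sibilant consonant (*biv*, *funuzel*); -ek when the stem ends in a vowel (*hikne*, *vajku*, *howpi*).
The final sound of *ozovu* is /u/, which is a vowel, so the suffix is -ek, giving *ozovuek*.
*goratol* — final sound /l/ (a non-sibilant consonant) → -zug → *goratolzug*.

ozovuek, goratolzug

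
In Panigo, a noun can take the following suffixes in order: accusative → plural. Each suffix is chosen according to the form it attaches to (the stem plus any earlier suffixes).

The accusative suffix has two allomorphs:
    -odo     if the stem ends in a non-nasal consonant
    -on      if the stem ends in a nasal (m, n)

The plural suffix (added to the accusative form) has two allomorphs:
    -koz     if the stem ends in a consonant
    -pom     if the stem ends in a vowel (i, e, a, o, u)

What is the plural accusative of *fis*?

*fis*: final consonant = /s/, non-nasal → -odo → *fisodo*.
The accusative form *fisodo* — final sound /o/ (a vowel) → -pom → *fisodopom*.

fisodopom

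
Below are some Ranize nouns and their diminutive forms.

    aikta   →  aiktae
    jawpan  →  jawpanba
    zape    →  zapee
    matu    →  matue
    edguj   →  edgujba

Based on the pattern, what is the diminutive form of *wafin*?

wafinba

Looking at the final sound of each stem: -ba when the stem ends in a consonant (*jawpan*, *edguj*); -e when the stem ends in a vowel (*aikta*, *zape*, *matu*).
The final sound of *wafin* is /n/, which is a consonant, so the suffix is -ba, giving *wafinba*.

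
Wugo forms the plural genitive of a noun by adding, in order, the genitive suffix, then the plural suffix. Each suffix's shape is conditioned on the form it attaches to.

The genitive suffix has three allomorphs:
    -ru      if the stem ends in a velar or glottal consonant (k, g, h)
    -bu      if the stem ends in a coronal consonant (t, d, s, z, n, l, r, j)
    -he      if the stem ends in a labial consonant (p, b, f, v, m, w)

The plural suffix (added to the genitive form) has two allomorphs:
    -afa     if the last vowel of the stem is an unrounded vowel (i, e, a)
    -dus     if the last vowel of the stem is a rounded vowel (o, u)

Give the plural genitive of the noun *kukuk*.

*kukuk*: final consonant = /k/, velar/glottal → -ru → *kukukru*.
The last vowel of the genitive form *kukukru* is /u/, which is a rounded vowel, so the plural suffix is -dus, giving *kukukrudus*.

kukukrudus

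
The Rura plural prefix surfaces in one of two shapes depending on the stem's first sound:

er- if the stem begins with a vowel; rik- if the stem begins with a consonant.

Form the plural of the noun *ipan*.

eripan

*ipan*: first sound = /i/, a vowel → er- → *eripan*.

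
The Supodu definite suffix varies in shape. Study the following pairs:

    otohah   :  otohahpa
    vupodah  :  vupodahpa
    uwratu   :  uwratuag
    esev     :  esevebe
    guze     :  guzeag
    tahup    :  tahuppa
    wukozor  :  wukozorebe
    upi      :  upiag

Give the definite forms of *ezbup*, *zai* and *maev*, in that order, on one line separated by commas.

ezbuppa, zaiag, maevebe

The alternation tracks the final sound of the stem — -pa when the stem ends in a voiceless consonant (*otohah*, *vupodah*, *tahup*); -ebe when the stem ends in a voiced consonant (*esev*, *wukozor*); -ag when the stem ends in a vowel (*uwratu*, *guze*, *upi*).
Since the final sound of *ezbup* is /p/ (a voiceless consonant), it takes -pa, giving *ezbuppa*.
*zai*: final sound = /i/, a vowel → -ag → *zaiag*.
*maev* — final sound /v/ (a voiced consonant) → -ebe → *maevebe*.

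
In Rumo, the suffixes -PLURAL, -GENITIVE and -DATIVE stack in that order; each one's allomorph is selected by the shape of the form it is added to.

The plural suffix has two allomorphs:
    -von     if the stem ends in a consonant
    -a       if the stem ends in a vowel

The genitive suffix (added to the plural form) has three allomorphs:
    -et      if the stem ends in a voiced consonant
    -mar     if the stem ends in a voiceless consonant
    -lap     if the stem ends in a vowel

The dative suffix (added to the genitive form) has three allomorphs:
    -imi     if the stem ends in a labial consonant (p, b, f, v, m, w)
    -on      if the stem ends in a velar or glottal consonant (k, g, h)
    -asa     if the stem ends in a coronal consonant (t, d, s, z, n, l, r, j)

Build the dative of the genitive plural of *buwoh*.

buwohvonetasa

Since the final sound of *buwoh* is /h/ (a consonant), it takes -von, giving *buwohvon*.
The plural form *buwohvon*: final sound = /n/, a voiced consonant → -et → *buwohvonet*.
The genitive form *buwohvonet* — final consonant /t/ (coronal) → -asa → *buwohvonetasa*.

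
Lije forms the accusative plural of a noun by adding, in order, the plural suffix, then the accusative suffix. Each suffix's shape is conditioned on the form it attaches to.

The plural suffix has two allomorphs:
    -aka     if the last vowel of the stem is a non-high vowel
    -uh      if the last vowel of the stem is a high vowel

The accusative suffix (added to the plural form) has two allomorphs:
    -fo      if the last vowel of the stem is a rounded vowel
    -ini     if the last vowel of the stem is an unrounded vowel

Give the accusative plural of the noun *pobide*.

*pobide* — last vowel /e/ (a non-high vowel) → -aka → *pobideaka*.
The plural form *pobideaka* — last vowel /a/ (an unrounded vowel) → -ini → *pobideakaini*.

pobideakaini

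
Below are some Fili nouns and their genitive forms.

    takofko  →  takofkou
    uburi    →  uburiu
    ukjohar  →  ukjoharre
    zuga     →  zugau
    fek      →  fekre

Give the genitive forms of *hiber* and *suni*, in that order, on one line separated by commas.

hiberre, suniu

The pattern is consonant vs. vowel: -re when the stem ends in a consonant (*ukjohar*, *fek*); -u when the stem ends in a vowel (*takofko*, *uburi*, *zuga*).
Since the final sound of *hiber* is /r/ (a consonant), it takes -re, giving *hiberre*.
The final sound of *suni* is /i/, which is a vowel, so the suffix is -u, giving *suniu*.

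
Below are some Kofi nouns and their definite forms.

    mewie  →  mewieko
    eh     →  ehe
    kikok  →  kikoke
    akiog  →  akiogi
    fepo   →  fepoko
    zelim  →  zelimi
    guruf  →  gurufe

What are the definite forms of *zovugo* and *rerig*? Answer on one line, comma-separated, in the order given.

zovugoko, rerigi

The alternation tracks the final sound of the stem — -e when the stem ends in a voiceless consonant (*eh*, *kikok*, *guruf*); -i when the stem ends in a voiced consonant (*akiog*, *zelim*); -ko when the stem ends in a vowel (*mewie*, *fepo*).
*zovugo* — final sound /o/ (a vowel) → -ko → *zovugoko*.
Since the final sound of *rerig* is /g/ (a voiced consonant), it takes -i, giving *rerigi*.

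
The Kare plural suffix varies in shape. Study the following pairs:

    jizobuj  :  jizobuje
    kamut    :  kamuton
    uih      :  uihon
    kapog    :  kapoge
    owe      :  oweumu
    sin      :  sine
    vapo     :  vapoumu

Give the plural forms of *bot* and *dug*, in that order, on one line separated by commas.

The pattern is voicing of the final sound: -on when the stem ends in a voiceless consonant (*kamut*, *uih*); -e when the stem ends in a voiced consonant (*jizobuj*, *kapog*, *sin*); -umu when the stem ends in a vowel (*owe*, *vapo*).
*bot*: final sound = /t/, a voiceless consonant → -on → *boton*.
*dug*: final sound = /g/, a voiced consonant → -e → *duge*.

boton, duge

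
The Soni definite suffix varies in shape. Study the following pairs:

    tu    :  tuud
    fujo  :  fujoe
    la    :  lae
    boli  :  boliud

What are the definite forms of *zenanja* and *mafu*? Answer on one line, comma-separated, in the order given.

The pattern is height harmony: -ud when the last vowel of the stem is a high vowel (*tu*, *boli*); -e when the last vowel of the stem is a non-high vowel (*fujo*, *la*).
The last vowel of *zenanja* is /a/, which is a non-high vowel, so the suffix is -e, giving *zenanjae*.
*mafu*: last vowel = /u/, a high vowel → -ud → *mafuud*.

zenanjae, mafuud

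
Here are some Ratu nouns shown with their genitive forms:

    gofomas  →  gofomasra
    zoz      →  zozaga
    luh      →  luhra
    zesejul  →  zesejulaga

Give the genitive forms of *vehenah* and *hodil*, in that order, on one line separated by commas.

The alternation tracks the final consonant of the stem — -ra when the stem ends in a voiceless consonant (*gofomas*, *luh*); -aga when the stem ends in a voiced consonant (*zoz*, *zesejul*).
*vehenah* — final consonant /h/ (voiceless) → -ra → *vehenahra*.
*hodil*: final consonant = /l/, voiced → -aga → *hodilaga*.

vehenahra, hodilaga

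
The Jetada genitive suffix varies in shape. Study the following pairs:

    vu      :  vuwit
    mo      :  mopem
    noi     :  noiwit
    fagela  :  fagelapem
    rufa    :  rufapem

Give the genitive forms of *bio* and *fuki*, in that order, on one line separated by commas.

biopem, fukiwit

Looking at the last vowel of each stem: -wit when the last vowel of the stem is a high vowel (*vu*, *noi*); -pem when the last vowel of the stem is a non-high vowel (*mo*, *fagela*, *rufa*).
Since the last vowel of *bio* is /o/ (a non-high vowel), it takes -pem, giving *biopem*.
*fuki*: last vowel = /i/, a high vowel → -wit → *fukiwit*.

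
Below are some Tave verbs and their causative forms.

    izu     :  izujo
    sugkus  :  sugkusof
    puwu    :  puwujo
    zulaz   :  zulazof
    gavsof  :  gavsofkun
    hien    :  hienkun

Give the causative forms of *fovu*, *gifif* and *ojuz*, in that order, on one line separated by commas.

The pattern is sibilance of the final sound: -of when the stem ends in a sibilant (*sugkus*, *zulaz*); -kun when the stem ends in a non-sibilant consonant (*gavsof*, *hien*); -jo when the stem ends in a vowel (*izu*, *puwu*).
*fovu* — final sound /u/ (a vowel) → -jo → *fovujo*.
*gifif* — final sound /f/ (a non-sibilant consonant) → -kun → *gififkun*.
*ojuz* — final sound /z/ (a sibilant) → -of → *ojuzof*.

fovujo, gififkun, ojuzof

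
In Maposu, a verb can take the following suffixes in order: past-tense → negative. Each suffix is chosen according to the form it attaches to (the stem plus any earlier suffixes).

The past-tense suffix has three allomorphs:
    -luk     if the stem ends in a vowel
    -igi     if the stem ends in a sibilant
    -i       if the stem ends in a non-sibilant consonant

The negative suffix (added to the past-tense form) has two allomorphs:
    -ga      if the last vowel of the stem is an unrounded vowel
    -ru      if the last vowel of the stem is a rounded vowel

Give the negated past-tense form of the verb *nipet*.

nipetiga

Since the final sound of *nipet* is /t/ (a non-sibilant consonant), it takes -i, giving *nipeti*.
Since the last vowel of the past-tense form *nipeti* is /i/ (an unrounded vowel), it takes -ga, giving *nipetiga*.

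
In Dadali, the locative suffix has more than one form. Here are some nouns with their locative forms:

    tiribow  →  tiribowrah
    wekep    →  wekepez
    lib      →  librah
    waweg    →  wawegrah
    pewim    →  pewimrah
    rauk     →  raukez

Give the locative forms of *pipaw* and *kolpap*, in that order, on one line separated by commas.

pipawrah, kolpapez

Looking at the final consonant of each stem: -ez when the stem ends in a voiceless consonant (*wekep*, *rauk*); -rah when the stem ends in a voiced consonant (*tiribow*, *lib*, *waweg*, *pewim*).
*pipaw* — final consonant /w/ (voiced) → -rah → *pipawrah*.
The final consonant of *kolpap* is /p/, which is voiceless, so the suffix is -ez, giving *kolpapez*.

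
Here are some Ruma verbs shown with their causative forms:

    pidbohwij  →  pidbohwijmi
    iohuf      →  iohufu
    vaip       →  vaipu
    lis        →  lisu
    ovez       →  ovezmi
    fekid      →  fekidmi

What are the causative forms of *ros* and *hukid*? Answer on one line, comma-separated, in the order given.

rosu, hukidmi

The alternation tracks the final consonant of the stem — -u when the stem ends in a voiceless consonant (*iohuf*, *vaip*, *lis*); -mi when the stem ends in a voiced consonant (*pidbohwij*, *ovez*, *fekid*).
The final consonant of *ros* is /s/, which is voiceless, so the suffix is -u, giving *rosu*.
Since the final consonant of *hukid* is /d/ (voiced), it takes -mi, giving *hukidmi*.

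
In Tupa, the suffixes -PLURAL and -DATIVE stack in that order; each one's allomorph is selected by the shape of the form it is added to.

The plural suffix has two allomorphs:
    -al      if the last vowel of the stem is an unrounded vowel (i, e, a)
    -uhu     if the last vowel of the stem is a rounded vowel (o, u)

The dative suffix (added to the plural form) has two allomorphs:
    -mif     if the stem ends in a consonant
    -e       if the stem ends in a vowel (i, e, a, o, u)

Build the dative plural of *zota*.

zotaalmif

The last vowel of *zota* is /a/, which is an unrounded vowel, so the plural suffix is -al, giving *zotaal*.
The plural form *zotaal* — final sound /l/ (a consonant) → -mif → *zotaalmif*.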